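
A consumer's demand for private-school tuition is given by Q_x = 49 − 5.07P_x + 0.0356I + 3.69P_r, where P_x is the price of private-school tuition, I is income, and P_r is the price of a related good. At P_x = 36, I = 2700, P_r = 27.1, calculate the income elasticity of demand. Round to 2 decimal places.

Q_x = 49 − 5.07(36) + 0.0356(2700) + 3.69(27.1) = 49 − 182.52 + 96.12 + 99.999 = 62.599.
∂Q_x/∂I = +0.0356, so E_I = 0.0356·(2700/62.599) ≈ 1.54.
E_I > 1: normal good (luxury).

1.54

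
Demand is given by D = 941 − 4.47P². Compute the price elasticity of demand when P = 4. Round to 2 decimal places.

At P = 4, D = 869.48.
dD/dP = −2·4.47·P = −35.76.
Point elasticity E = (dD/dP)·(P/D) = -35.76 × 4/869.48 ≈ -0.16.
|E| < 1, so demand is inelastic at this price.

-0.16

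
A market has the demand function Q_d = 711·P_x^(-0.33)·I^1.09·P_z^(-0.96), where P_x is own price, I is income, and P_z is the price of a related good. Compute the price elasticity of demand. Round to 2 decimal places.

For a Cobb–Douglas (constant-elasticity) form Q_d = A·P_x^α·…, the elasticity with respect to P_x equals the exponent α at every point.
Here the exponent on P_x is -0.33, so the price elasticity of demand is -0.33.

-0.33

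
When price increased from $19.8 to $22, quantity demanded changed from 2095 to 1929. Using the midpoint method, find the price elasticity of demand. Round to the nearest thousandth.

-0.784

%Δq = (1929 − 2095)/[(2095 + 1929)/2] = -166/2012 ≈ -0.0825.
%Δp = (22 − 19.8)/[(19.8 + 22)/2] = 2.2/20.9 ≈ 0.1053.
Arc elasticity E = %Δq/%Δp ≈ -0.0825/0.1053 ≈ -0.784.
|E| < 1: demand is inelastic over this range.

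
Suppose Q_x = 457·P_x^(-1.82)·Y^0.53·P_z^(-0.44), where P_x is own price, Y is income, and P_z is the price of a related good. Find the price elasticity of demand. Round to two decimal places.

-1.82

For a Cobb–Douglas (constant-elasticity) form Q_x = A·P_x^α·…, the elasticity with respect to P_x equals the exponent α at every point.
Here the exponent on P_x is -1.82, so the price elasticity of demand is -1.82.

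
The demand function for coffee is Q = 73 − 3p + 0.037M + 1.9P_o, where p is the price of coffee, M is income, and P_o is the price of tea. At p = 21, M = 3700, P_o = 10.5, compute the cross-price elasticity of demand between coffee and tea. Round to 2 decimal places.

0.12

At the given point, Q = 73 − 3(21) + 0.037(3700) + 1.9(10.5) = 73 − 63 + 136.9 + 19.95 = 166.85.
∂Q/∂P_o = +1.9, so E_xy = 1.9·(10.5/166.85) ≈ 0.12.
E_xy > 0: the goods are substitutes.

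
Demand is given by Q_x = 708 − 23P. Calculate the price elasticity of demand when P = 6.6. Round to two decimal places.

At P = 6.6, Q_x = 556.2.
dQ_x/dP = −23.
Point elasticity E = (dQ_x/dP)·(P/Q_x) = -23 × 6.6/556.2 ≈ -0.27.
|E| < 1, so demand is inelastic at this price.

-0.27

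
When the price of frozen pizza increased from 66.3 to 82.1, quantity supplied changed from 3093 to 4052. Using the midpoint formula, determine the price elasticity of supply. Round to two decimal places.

%ΔQ = (4052 − 3093)/[(3093 + 4052)/2] = 959/3572.5 ≈ 0.2684.
%ΔP = (82.1 − 66.3)/[(66.3 + 82.1)/2] = 15.8/74.2 ≈ 0.2129.
Arc elasticity E = %ΔQ/%ΔP ≈ 0.2684/0.2129 ≈ 1.26.
|E| > 1: supply is elastic over this range.

1.26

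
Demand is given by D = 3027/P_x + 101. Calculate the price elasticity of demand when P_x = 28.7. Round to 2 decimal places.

At P_x = 28.7, D = 206.4704.
dD/dP_x = −3027/P_x² = −3.6749.
Point elasticity E = (dD/dP_x)·(P_x/D) = -3.6749 × 28.7/206.4704 ≈ -0.51.
|E| < 1, so demand is inelastic at this price.

-0.51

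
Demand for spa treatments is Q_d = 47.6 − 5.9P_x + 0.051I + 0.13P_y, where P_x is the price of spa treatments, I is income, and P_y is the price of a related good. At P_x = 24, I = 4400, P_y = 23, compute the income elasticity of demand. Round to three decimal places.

First evaluate Q_d: 47.6 − 5.9(24) + 0.051(4400) + 0.13(23) = 47.6 − 141.6 + 224.4 + 2.99 = 133.39.
∂Q_d/∂I = +0.051, so E_I = 0.051·(4400/133.39) ≈ 1.682.
E_I > 1: normal good (luxury).

1.682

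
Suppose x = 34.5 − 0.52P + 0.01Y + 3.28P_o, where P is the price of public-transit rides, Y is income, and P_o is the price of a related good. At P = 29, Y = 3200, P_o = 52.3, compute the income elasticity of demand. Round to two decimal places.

Evaluating quantity at (P, Y, P_o) gives x = 34.5 − 0.52(29) + 0.01(3200) + 3.28(52.3) = 34.5 − 15.08 + 32 + 171.544 = 222.964.
∂x/∂Y = +0.01, so E_I = 0.01·(3200/222.964) ≈ 0.14.
E_I ∈ (0,1): normal good (necessity).

0.14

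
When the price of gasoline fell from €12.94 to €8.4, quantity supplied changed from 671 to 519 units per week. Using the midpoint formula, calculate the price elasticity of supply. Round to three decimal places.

0.600

%Δq = (519 − 671)/[(671 + 519)/2] = -152/595 ≈ -0.2555.
%ΔP = (8.4 − 12.94)/[(12.94 + 8.4)/2] = -4.54/10.67 ≈ -0.4255.
Arc elasticity E = %Δq/%ΔP ≈ -0.2555/-0.4255 ≈ 0.600.
|E| < 1: supply is inelastic over this range.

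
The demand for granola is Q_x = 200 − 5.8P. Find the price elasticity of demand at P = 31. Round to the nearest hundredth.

At P = 31, Q_x = 20.2.
dQ_x/dP = −5.8.
Point elasticity E = (dQ_x/dP)·(P/Q_x) = -5.8 × 31/20.2 ≈ -8.90.
|E| > 1, so demand is elastic at this price.

-8.90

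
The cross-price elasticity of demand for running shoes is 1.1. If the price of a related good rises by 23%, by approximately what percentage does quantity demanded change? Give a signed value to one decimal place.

%ΔQ ≈ E × %ΔP_y = (1.1) × (23%) = 25.3%.

25.3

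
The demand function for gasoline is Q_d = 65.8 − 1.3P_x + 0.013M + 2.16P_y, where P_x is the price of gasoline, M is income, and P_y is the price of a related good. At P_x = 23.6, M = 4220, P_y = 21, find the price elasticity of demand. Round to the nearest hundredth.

-0.23

Substituting, Q_d = 65.8 − 1.3(23.6) + 0.013(4220) + 2.16(21) = 65.8 − 30.68 + 54.86 + 45.36 = 135.34.
∂Q_d/∂P_x = −1.3, so E_p = (−1.3)·(23.6/135.34) ≈ -0.23.
|E_p| < 1: demand is inelastic.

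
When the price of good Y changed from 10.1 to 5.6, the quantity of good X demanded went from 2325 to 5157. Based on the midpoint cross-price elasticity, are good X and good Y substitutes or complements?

complements

%ΔQ_x = (5157 − 2325)/[(2325+5157)/2] = 2832/3741 ≈ 0.7570.
%ΔP_y = (5.6 − 10.1)/[(10.1+5.6)/2] ≈ -0.5732.
E_xy = 0.7570/-0.5732 ≈ -1.321.
E_xy < 0, so the goods are complements.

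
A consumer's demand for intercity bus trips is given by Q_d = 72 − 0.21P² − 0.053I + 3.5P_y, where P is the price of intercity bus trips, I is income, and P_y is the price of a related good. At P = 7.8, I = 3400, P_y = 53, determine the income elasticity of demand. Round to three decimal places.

First evaluate Q_d: 72 − 0.21(7.8)² − 0.053(3400) + 3.5(53) = 72 − 12.7764 − 180.2 + 185.5 = 64.5236.
∂Q_d/∂I = −0.053, so E_I = -0.053·(3400/64.5236) ≈ -2.793.
E_I < 0: inferior good.

-2.793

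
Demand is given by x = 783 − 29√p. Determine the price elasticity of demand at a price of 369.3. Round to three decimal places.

At p = 369.3, x = 225.7018.
dx/dp = −29/(2√p) = −29/(2·19.2172).
Point elasticity E = (dx/dp)·(p/x) = -0.7545 × 369.3/225.7018 ≈ -1.235.
|E| > 1, so demand is elastic at this price.

-1.235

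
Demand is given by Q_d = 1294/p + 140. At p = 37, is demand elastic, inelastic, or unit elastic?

inelastic

At p = 37, Q_d = 174.973.
dQ_d/dp = −1294/p² = −0.9452.
Point elasticity E = (dQ_d/dp)·(p/Q_d) = -0.9452 × 37/174.973 ≈ -0.200.
|E| ≈ 0.200 < 1, so demand is inelastic.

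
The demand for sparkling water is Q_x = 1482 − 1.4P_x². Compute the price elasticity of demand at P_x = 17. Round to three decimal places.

At P_x = 17, Q_x = 1077.4.
dQ_x/dP_x = −2·1.4·P_x = −47.6.
Point elasticity E = (dQ_x/dP_x)·(P_x/Q_x) = -47.6 × 17/1077.4 ≈ -0.751.
|E| < 1, so demand is inelastic at this price.

-0.751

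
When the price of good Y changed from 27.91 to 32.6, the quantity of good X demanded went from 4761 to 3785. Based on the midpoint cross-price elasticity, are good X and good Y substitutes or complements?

%ΔQ_x = (3785 − 4761)/[(4761+3785)/2] = -976/4273 ≈ -0.2284.
%ΔP_y = (32.6 − 27.91)/[(27.91+32.6)/2] ≈ 0.1550.
E_xy = -0.2284/0.1550 ≈ -1.473.
E_xy < 0, so the goods are complements.

complements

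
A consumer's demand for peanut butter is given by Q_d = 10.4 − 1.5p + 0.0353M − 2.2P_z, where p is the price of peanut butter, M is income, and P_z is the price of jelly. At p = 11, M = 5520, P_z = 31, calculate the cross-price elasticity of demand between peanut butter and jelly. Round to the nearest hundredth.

-0.57

Q_d = 10.4 − 1.5(11) + 0.0353(5520) − 2.2(31) = 10.4 − 16.5 + 194.856 − 68.2 = 120.556.
∂Q_d/∂P_z = −2.2, so E_xy = -2.2·(31/120.556) ≈ -0.57.
E_xy < 0: the goods are complements.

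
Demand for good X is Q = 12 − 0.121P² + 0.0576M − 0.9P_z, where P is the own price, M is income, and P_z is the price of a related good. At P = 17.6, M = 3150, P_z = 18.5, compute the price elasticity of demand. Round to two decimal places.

-0.54

Q = 12 − 0.121(17.6)² + 0.0576(3150) − 0.9(18.5) = 12 − 37.481 + 181.44 − 16.65 = 139.309.
∂Q/∂P = −2·0.121·P = -4.2592, so E_p = -4.2592·(17.6/139.309) ≈ -0.54.
|E_p| < 1: demand is inelastic.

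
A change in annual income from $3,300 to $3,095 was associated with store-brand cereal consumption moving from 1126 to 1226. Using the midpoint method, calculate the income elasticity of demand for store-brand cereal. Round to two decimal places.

-1.33

%ΔQ = (1226 − 1126)/[(1126+1226)/2] = 100/1176 ≈ 0.0850.
%ΔI = (3,095 − 3,300)/[(3,300+3,095)/2] = -205/3197.5 ≈ -0.0641.
E_I = %ΔQ/%ΔI ≈ -1.33.
E_I < 0: inferior good.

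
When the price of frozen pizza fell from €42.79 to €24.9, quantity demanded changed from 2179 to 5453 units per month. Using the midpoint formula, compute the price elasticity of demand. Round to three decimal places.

-1.623

%Δq = (5453 − 2179)/[(2179 + 5453)/2] = 3274/3816 ≈ 0.8580.
%Δp = (24.9 − 42.79)/[(42.79 + 24.9)/2] = -17.89/33.845 ≈ -0.5286.
Arc elasticity E = %Δq/%Δp ≈ 0.8580/-0.5286 ≈ -1.623.
|E| > 1: demand is elastic over this range.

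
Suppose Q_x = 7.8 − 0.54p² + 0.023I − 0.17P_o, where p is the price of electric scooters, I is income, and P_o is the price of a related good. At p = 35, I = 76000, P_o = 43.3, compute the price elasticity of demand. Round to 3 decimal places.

-1.217

Substituting, Q_x = 7.8 − 0.54(35)² + 0.023(76000) − 0.17(43.3) = 7.8 − 661.5 + 1748 − 7.361 = 1086.939.
∂Q_x/∂p = −2·0.54·p = -37.8, so E_p = -37.8·(35/1086.939) ≈ -1.217.
|E_p| > 1: demand is elastic.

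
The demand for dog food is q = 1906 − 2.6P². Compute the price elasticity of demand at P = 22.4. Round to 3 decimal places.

-4.338

At P = 22.4, q = 601.424.
dq/dP = −2·2.6·P = −116.48.
Point elasticity E = (dq/dP)·(P/q) = -116.48 × 22.4/601.424 ≈ -4.338.
|E| > 1, so demand is elastic at this price.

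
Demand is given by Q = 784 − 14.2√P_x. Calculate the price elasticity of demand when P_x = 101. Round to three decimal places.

-0.111

At P_x = 101, Q = 641.2918.
dQ/dP_x = −14.2/(2√P_x) = −14.2/(2·10.0499).
Point elasticity E = (dQ/dP_x)·(P_x/Q) = -0.7065 × 101/641.2918 ≈ -0.111.
|E| < 1, so demand is inelastic at this price.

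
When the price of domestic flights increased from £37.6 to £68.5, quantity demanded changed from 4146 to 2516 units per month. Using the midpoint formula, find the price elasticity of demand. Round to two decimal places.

-0.84

%Δq = (2516 − 4146)/[(4146 + 2516)/2] = -1630/3331 ≈ -0.4893.
%ΔP = (68.5 − 37.6)/[(37.6 + 68.5)/2] = 30.9/53.05 ≈ 0.5825.
Arc elasticity E = %Δq/%ΔP ≈ -0.4893/0.5825 ≈ -0.84.
|E| < 1: demand is inelastic over this range.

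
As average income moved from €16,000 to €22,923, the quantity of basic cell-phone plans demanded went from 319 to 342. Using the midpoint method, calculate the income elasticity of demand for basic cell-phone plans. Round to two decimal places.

0.20

%ΔQ = (342 − 319)/[(319+342)/2] = 23/330.5 ≈ 0.0696.
%ΔY = (22,923 − 16,000)/[(16,000+22,923)/2] = 6923/19461.5 ≈ 0.3557.
E_I = %ΔQ/%ΔY ≈ 0.20.
E_I ∈ (0,1): normal good (necessity).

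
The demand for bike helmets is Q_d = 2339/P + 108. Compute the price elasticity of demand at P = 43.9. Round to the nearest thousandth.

-0.330

At P = 43.9, Q_d = 161.2802.
dQ_d/dP = −2339/P² = −1.2137.
Point elasticity E = (dQ_d/dP)·(P/Q_d) = -1.2137 × 43.9/161.2802 ≈ -0.330.
|E| < 1, so demand is inelastic at this price.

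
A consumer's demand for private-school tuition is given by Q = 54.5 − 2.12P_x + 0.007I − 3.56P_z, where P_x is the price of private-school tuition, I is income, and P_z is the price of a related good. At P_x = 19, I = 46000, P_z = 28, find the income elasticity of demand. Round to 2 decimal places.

Evaluating quantity at (P_x, I, P_z) gives Q = 54.5 − 2.12(19) + 0.007(46000) − 3.56(28) = 54.5 − 40.28 + 322 − 99.68 = 236.54.
∂Q/∂I = +0.007, so E_I = 0.007·(46000/236.54) ≈ 1.36.
E_I > 1: normal good (luxury).

1.36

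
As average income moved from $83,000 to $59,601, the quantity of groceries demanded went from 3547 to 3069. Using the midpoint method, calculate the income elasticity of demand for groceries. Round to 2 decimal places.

%ΔQ = (3069 − 3547)/[(3547+3069)/2] = -478/3308 ≈ -0.1445.
%ΔI = (59,601 − 83,000)/[(83,000+59,601)/2] = -23399/71300.5 ≈ -0.3282.
E_I = %ΔQ/%ΔI ≈ 0.44.
E_I ∈ (0,1): normal good (necessity).

0.44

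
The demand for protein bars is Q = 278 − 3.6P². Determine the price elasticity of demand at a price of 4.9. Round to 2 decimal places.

-0.90

At P = 4.9, Q = 191.564.
dQ/dP = −2·3.6·P = −35.28.
Point elasticity E = (dQ/dP)·(P/Q) = -35.28 × 4.9/191.564 ≈ -0.90.
|E| < 1, so demand is inelastic at this price.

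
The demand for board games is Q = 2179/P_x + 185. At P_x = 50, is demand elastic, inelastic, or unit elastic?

inelastic

At P_x = 50, Q = 228.58.
dQ/dP_x = −2179/P_x² = −0.8716.
Point elasticity E = (dQ/dP_x)·(P_x/Q) = -0.8716 × 50/228.58 ≈ -0.191.
|E| ≈ 0.191 < 1, so demand is inelastic.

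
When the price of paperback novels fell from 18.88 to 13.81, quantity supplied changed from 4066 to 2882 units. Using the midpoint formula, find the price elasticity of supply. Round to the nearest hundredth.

1.10

%ΔQ = (2882 − 4066)/[(4066 + 2882)/2] = -1184/3474 ≈ -0.3408.
%ΔP = (13.81 − 18.88)/[(18.88 + 13.81)/2] = -5.07/16.345 ≈ -0.3102.
Arc elasticity E = %ΔQ/%ΔP ≈ -0.3408/-0.3102 ≈ 1.10.
|E| > 1: supply is elastic over this range.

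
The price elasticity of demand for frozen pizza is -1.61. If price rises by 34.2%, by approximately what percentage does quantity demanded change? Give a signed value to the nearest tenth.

%ΔQ ≈ E × %ΔP = (-1.61) × (34.2%) ≈ -55.1%.

-55.1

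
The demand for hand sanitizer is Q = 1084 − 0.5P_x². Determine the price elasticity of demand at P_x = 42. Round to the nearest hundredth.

At P_x = 42, Q = 202.
dQ/dP_x = −2·0.5·P_x = −42.
Point elasticity E = (dQ/dP_x)·(P_x/Q) = -42 × 42/202 ≈ -8.73.
|E| > 1, so demand is elastic at this price.

-8.73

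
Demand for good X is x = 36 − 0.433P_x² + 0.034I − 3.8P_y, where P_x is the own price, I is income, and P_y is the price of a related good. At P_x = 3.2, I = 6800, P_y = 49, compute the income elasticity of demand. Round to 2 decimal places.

3.02

First evaluate x: 36 − 0.433(3.2)² + 0.034(6800) − 3.8(49) = 36 − 4.4339 + 231.2 − 186.2 = 76.5661.
∂x/∂I = +0.034, so E_I = 0.034·(6800/76.5661) ≈ 3.02.
E_I > 1: normal good (luxury).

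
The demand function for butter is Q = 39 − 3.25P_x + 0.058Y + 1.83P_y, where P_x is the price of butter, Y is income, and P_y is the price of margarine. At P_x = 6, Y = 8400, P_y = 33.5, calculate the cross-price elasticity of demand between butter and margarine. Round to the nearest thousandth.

0.108

First evaluate Q: 39 − 3.25(6) + 0.058(8400) + 1.83(33.5) = 39 − 19.5 + 487.2 + 61.305 = 568.005.
∂Q/∂P_y = +1.83, so E_xy = 1.83·(33.5/568.005) ≈ 0.108.
E_xy > 0: the goods are substitutes.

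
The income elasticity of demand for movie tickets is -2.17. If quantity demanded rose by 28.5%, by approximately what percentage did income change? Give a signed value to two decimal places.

%ΔQ ≈ E × %ΔI ⇒ %ΔI = %ΔQ / E = (28.5%)/(-2.17) ≈ -13.13%.

-13.13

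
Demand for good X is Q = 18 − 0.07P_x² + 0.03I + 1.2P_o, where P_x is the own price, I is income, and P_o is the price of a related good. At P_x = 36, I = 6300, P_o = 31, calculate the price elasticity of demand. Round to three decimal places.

Q = 18 − 0.07(36)² + 0.03(6300) + 1.2(31) = 18 − 90.72 + 189 + 37.2 = 153.48.
∂Q/∂P_x = −2·0.07·P_x = -5.04, so E_p = -5.04·(36/153.48) ≈ -1.182.
|E_p| > 1: demand is elastic.

-1.182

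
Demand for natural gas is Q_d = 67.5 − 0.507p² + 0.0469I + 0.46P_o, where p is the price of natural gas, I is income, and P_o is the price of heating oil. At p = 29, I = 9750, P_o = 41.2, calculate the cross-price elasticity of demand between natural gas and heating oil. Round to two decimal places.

First evaluate Q_d: 67.5 − 0.507(29)² + 0.0469(9750) + 0.46(41.2) = 67.5 − 426.387 + 457.275 + 18.952 = 117.34.
∂Q_d/∂P_o = +0.46, so E_xy = 0.46·(41.2/117.34) ≈ 0.16.
E_xy > 0: the goods are substitutes.

0.16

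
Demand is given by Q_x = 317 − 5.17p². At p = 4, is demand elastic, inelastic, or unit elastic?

At p = 4, Q_x = 234.28.
dQ_x/dp = −2·5.17·p = −41.36.
Point elasticity E = (dQ_x/dp)·(p/Q_x) = -41.36 × 4/234.28 ≈ -0.706.
|E| ≈ 0.706 < 1, so demand is inelastic.

inelastic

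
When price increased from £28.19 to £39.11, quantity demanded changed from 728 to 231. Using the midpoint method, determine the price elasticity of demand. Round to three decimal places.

%ΔQ = (231 − 728)/[(728 + 231)/2] = -497/479.5 ≈ -1.0365.
%ΔP = (39.11 − 28.19)/[(28.19 + 39.11)/2] = 10.92/33.65 ≈ 0.3245.
Arc elasticity E = %ΔQ/%ΔP ≈ -1.0365/0.3245 ≈ -3.194.
|E| > 1: demand is elastic over this range.

-3.194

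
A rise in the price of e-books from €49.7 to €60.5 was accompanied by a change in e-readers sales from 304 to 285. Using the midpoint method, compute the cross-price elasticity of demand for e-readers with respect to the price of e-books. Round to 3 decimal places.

-0.329

%ΔQ_x = (285 − 304)/[(304+285)/2] = -19/294.5 ≈ -0.0645.
%ΔP_y = (60.5 − 49.7)/[(49.7+60.5)/2] ≈ 0.1960.
E_xy = -0.0645/0.1960 ≈ -0.329.
E_xy < 0, so e-readers and e-books are complements.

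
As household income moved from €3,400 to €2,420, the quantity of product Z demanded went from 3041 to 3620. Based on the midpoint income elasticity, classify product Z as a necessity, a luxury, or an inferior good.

%ΔQ = (3620 − 3041)/[(3041+3620)/2] = 579/3330.5 ≈ 0.1738.
%ΔI = (2,420 − 3,400)/[(3,400+2,420)/2] = -980/2910 ≈ -0.3368.
E_I = %ΔQ/%ΔI ≈ -0.516.
E_I < 0: inferior good.

inferior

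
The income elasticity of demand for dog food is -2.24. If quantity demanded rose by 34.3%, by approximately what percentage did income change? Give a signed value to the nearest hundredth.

-15.31

%ΔQ ≈ E × %ΔI ⇒ %ΔI = %ΔQ / E = (34.3%)/(-2.24) ≈ -15.31%.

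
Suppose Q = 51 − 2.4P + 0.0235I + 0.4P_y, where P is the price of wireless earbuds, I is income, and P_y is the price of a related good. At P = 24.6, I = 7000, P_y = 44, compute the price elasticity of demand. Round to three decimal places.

-0.339

Substituting, Q = 51 − 2.4(24.6) + 0.0235(7000) + 0.4(44) = 51 − 59.04 + 164.5 + 17.6 = 174.06.
∂Q/∂P = −2.4, so E_p = (−2.4)·(24.6/174.06) ≈ -0.339.
|E_p| < 1: demand is inelastic.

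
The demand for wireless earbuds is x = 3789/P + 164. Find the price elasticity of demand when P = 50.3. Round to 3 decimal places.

-0.315

At P = 50.3, x = 239.328.
dx/dP = −3789/P² = −1.4976.
Point elasticity E = (dx/dP)·(P/x) = -1.4976 × 50.3/239.328 ≈ -0.315.
|E| < 1, so demand is inelastic at this price.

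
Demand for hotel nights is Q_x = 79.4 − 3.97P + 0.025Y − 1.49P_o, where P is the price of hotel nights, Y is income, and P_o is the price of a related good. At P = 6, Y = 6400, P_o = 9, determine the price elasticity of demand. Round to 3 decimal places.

Q_x = 79.4 − 3.97(6) + 0.025(6400) − 1.49(9) = 79.4 − 23.82 + 160 − 13.41 = 202.17.
∂Q_x/∂P = −3.97, so E_p = (−3.97)·(6/202.17) ≈ -0.118.
|E_p| < 1: demand is inelastic.

-0.118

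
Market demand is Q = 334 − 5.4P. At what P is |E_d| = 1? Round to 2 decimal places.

For linear demand Q = a − bP, E = −bP/(a − bP). |E| = 1 ⇒ bP = a − bP ⇒ P = a/(2b).
P = 334/(2·5.4) ≈ 30.93.

30.93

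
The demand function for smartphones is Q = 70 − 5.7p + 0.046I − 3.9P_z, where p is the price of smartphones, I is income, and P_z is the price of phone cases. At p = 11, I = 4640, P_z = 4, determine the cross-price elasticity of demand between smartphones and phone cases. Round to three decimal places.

-0.076

First evaluate Q: 70 − 5.7(11) + 0.046(4640) − 3.9(4) = 70 − 62.7 + 213.44 − 15.6 = 205.14.
∂Q/∂P_z = −3.9, so E_xy = -3.9·(4/205.14) ≈ -0.076.
E_xy < 0: the goods are complements.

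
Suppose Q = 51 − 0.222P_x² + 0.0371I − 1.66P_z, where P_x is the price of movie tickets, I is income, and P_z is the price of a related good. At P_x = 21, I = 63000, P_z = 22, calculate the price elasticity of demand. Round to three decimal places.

-0.087

At the given point, Q = 51 − 0.222(21)² + 0.0371(63000) − 1.66(22) = 51 − 97.902 + 2337.3 − 36.52 = 2253.878.
∂Q/∂P_x = −2·0.222·P_x = -9.324, so E_p = -9.324·(21/2253.878) ≈ -0.087.
|E_p| < 1: demand is inelastic.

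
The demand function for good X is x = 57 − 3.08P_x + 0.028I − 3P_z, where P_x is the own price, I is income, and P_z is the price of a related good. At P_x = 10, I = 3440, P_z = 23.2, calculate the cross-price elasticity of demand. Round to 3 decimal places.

-1.315

At the given point, x = 57 − 3.08(10) + 0.028(3440) − 3(23.2) = 57 − 30.8 + 96.32 − 69.6 = 52.92.
∂x/∂P_z = −3, so E_xy = -3·(23.2/52.92) ≈ -1.315.
E_xy < 0: the goods are complements.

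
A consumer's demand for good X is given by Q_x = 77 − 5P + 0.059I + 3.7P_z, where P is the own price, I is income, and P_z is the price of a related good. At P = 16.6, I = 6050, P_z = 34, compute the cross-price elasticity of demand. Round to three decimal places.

At the given point, Q_x = 77 − 5(16.6) + 0.059(6050) + 3.7(34) = 77 − 83 + 356.95 + 125.8 = 476.75.
∂Q_x/∂P_z = +3.7, so E_xy = 3.7·(34/476.75) ≈ 0.264.
E_xy > 0: the goods are substitutes.

0.264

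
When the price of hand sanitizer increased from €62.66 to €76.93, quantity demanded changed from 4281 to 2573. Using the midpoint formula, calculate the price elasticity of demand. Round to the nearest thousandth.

%ΔQ = (2573 − 4281)/[(4281 + 2573)/2] = -1708/3427 ≈ -0.4984.
%ΔP = (76.93 − 62.66)/[(62.66 + 76.93)/2] = 14.27/69.795 ≈ 0.2045.
Arc elasticity E = %ΔQ/%ΔP ≈ -0.4984/0.2045 ≈ -2.438.
|E| > 1: demand is elastic over this range.

-2.438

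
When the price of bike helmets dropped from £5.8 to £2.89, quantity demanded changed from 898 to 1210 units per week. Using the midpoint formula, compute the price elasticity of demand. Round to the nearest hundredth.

%ΔQ = (1210 − 898)/[(898 + 1210)/2] = 312/1054 ≈ 0.2960.
%ΔP = (2.89 − 5.8)/[(5.8 + 2.89)/2] = -2.91/4.345 ≈ -0.6697.
Arc elasticity E = %ΔQ/%ΔP ≈ 0.2960/-0.6697 ≈ -0.44.
|E| < 1: demand is inelastic over this range.

-0.44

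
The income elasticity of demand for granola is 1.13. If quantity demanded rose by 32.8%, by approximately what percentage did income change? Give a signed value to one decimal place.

29.0

%ΔQ ≈ E × %ΔI ⇒ %ΔI = %ΔQ / E = (32.8%)/(1.13) ≈ 29.0%.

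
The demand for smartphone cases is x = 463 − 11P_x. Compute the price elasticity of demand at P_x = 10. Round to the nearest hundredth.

At P_x = 10, x = 353.
dx/dP_x = −11.
Point elasticity E = (dx/dP_x)·(P_x/x) = -11 × 10/353 ≈ -0.31.
|E| < 1, so demand is inelastic at this price.

-0.31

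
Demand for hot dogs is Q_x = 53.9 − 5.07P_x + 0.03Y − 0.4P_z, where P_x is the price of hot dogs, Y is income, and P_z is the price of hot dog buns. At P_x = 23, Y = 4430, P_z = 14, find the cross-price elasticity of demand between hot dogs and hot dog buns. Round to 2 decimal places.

-0.09

First evaluate Q_x: 53.9 − 5.07(23) + 0.03(4430) − 0.4(14) = 53.9 − 116.61 + 132.9 − 5.6 = 64.59.
∂Q_x/∂P_z = −0.4, so E_xy = -0.4·(14/64.59) ≈ -0.09.
E_xy < 0: the goods are complements.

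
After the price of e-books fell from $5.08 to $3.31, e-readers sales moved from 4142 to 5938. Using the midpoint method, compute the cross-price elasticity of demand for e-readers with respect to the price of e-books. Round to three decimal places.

-0.845

%ΔQ_x = (5938 − 4142)/[(4142+5938)/2] = 1796/5040 ≈ 0.3563.
%ΔP_y = (3.31 − 5.08)/[(5.08+3.31)/2] ≈ -0.4219.
E_xy = 0.3563/-0.4219 ≈ -0.845.
E_xy < 0, so e-readers and e-books are complements.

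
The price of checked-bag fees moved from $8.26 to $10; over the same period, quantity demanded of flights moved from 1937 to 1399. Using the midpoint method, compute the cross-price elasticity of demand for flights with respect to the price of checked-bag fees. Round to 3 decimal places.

%ΔQ_x = (1399 − 1937)/[(1937+1399)/2] = -538/1668 ≈ -0.3225.
%ΔP_y = (10 − 8.26)/[(8.26+10)/2] ≈ 0.1906.
E_xy = -0.3225/0.1906 ≈ -1.692.
E_xy < 0, so flights and checked-bag fees are complements.

-1.692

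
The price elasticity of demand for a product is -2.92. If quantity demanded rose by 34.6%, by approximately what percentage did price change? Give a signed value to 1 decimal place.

%ΔQ ≈ E × %ΔP ⇒ %ΔP = %ΔQ / E = (34.6%)/(-2.92) ≈ -11.8%.

-11.8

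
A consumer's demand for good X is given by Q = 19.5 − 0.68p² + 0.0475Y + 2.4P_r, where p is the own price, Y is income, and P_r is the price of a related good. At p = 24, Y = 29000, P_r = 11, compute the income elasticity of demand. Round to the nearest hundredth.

1.34

Q = 19.5 − 0.68(24)² + 0.0475(29000) + 2.4(11) = 19.5 − 391.68 + 1377.5 + 26.4 = 1031.72.
∂Q/∂Y = +0.0475, so E_I = 0.0475·(29000/1031.72) ≈ 1.34.
E_I > 1: normal good (luxury).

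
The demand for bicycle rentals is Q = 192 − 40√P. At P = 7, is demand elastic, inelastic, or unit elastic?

inelastic

At P = 7, Q = 86.1699.
dQ/dP = −40/(2√P) = −40/(2·2.6458).
Point elasticity E = (dQ/dP)·(P/Q) = -7.5593 × 7/86.1699 ≈ -0.614.
|E| ≈ 0.614 < 1, so demand is inelastic.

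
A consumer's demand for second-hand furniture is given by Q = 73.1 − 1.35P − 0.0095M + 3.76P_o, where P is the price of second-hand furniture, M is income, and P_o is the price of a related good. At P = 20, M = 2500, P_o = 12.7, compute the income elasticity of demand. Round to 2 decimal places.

At the given point, Q = 73.1 − 1.35(20) − 0.0095(2500) + 3.76(12.7) = 73.1 − 27 − 23.75 + 47.752 = 70.102.
∂Q/∂M = −0.0095, so E_I = -0.0095·(2500/70.102) ≈ -0.34.
E_I < 0: inferior good.

-0.34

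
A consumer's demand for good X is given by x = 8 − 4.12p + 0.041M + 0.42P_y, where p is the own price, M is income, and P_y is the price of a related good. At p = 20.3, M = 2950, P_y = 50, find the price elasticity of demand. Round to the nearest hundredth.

x = 8 − 4.12(20.3) + 0.041(2950) + 0.42(50) = 8 − 83.636 + 120.95 + 21 = 66.314.
∂x/∂p = −4.12, so E_p = (−4.12)·(20.3/66.314) ≈ -1.26.
|E_p| > 1: demand is elastic.

-1.26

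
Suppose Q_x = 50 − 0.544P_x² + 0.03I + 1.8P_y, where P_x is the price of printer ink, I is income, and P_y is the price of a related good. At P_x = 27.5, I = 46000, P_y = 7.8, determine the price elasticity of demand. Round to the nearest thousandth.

Evaluating quantity at (P_x, I, P_y) gives Q_x = 50 − 0.544(27.5)² + 0.03(46000) + 1.8(7.8) = 50 − 411.4 + 1380 + 14.04 = 1032.64.
∂Q_x/∂P_x = −2·0.544·P_x = -29.92, so E_p = -29.92·(27.5/1032.64) ≈ -0.797.
|E_p| < 1: demand is inelastic.

-0.797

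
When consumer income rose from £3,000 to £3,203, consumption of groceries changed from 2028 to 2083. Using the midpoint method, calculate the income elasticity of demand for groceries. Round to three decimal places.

0.409

%ΔQ = (2083 − 2028)/[(2028+2083)/2] = 55/2055.5 ≈ 0.0268.
%ΔM = (3,203 − 3,000)/[(3,000+3,203)/2] = 203/3101.5 ≈ 0.0655.
E_I = %ΔQ/%ΔM ≈ 0.409.
E_I ∈ (0,1): normal good (necessity).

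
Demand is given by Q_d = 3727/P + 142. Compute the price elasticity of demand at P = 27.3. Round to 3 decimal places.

-0.490

At P = 27.3, Q_d = 278.5201.
dQ_d/dP = −3727/P² = −5.0007.
Point elasticity E = (dQ_d/dP)·(P/Q_d) = -5.0007 × 27.3/278.5201 ≈ -0.490.
|E| < 1, so demand is inelastic at this price.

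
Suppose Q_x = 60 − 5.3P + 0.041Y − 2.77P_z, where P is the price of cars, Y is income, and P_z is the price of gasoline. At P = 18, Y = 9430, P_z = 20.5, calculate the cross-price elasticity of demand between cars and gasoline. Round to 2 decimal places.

Substituting, Q_x = 60 − 5.3(18) + 0.041(9430) − 2.77(20.5) = 60 − 95.4 + 386.63 − 56.785 = 294.445.
∂Q_x/∂P_z = −2.77, so E_xy = -2.77·(20.5/294.445) ≈ -0.19.
E_xy < 0: the goods are complements.

-0.19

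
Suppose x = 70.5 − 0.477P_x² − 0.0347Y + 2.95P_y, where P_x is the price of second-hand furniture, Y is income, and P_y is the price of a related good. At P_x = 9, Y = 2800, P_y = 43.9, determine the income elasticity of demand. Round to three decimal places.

-1.513

At the given point, x = 70.5 − 0.477(9)² − 0.0347(2800) + 2.95(43.9) = 70.5 − 38.637 − 97.16 + 129.505 = 64.208.
∂x/∂Y = −0.0347, so E_I = -0.0347·(2800/64.208) ≈ -1.513.
E_I < 0: inferior good.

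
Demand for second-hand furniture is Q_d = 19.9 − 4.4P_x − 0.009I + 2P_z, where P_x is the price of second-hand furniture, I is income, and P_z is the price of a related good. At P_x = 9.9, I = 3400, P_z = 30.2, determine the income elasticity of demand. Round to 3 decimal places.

-4.984

Evaluating quantity at (P_x, I, P_z) gives Q_d = 19.9 − 4.4(9.9) − 0.009(3400) + 2(30.2) = 19.9 − 43.56 − 30.6 + 60.4 = 6.14.
∂Q_d/∂I = −0.009, so E_I = -0.009·(3400/6.14) ≈ -4.984.
E_I < 0: inferior good.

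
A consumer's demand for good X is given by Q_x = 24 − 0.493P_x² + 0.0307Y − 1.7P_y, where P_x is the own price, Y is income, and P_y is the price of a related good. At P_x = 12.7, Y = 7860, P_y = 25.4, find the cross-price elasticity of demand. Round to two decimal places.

Q_x = 24 − 0.493(12.7)² + 0.0307(7860) − 1.7(25.4) = 24 − 79.516 + 241.302 − 43.18 = 142.606.
∂Q_x/∂P_y = −1.7, so E_xy = -1.7·(25.4/142.606) ≈ -0.30.
E_xy < 0: the goods are complements.

-0.30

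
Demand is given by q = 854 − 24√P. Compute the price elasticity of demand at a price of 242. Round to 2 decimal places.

-0.39

At P = 242, q = 480.6476.
dq/dP = −24/(2√P) = −24/(2·15.5563).
Point elasticity E = (dq/dP)·(P/q) = -0.7714 × 242/480.6476 ≈ -0.39.
|E| < 1, so demand is inelastic at this price.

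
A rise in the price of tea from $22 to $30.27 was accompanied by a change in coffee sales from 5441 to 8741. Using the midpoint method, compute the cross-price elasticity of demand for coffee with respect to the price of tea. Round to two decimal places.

1.47

%ΔQ_x = (8741 − 5441)/[(5441+8741)/2] = 3300/7091 ≈ 0.4654.
%ΔP_y = (30.27 − 22)/[(22+30.27)/2] ≈ 0.3164.
E_xy = 0.4654/0.3164 ≈ 1.47.
E_xy > 0, so coffee and tea are substitutes.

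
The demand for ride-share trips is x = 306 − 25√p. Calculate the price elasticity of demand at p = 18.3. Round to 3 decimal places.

-0.269

At p = 18.3, x = 199.0538.
dx/dp = −25/(2√p) = −25/(2·4.2778).
Point elasticity E = (dx/dp)·(p/x) = -2.922 × 18.3/199.0538 ≈ -0.269.
|E| < 1, so demand is inelastic at this price.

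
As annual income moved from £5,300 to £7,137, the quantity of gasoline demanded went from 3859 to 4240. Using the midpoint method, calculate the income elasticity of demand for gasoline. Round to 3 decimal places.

0.318

%ΔQ = (4240 − 3859)/[(3859+4240)/2] = 381/4049.5 ≈ 0.0941.
%ΔM = (7,137 − 5,300)/[(5,300+7,137)/2] = 1837/6218.5 ≈ 0.2954.
E_I = %ΔQ/%ΔM ≈ 0.318.
E_I ∈ (0,1): normal good (necessity).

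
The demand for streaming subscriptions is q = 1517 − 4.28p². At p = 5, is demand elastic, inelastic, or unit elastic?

inelastic

At p = 5, q = 1410.
dq/dp = −2·4.28·p = −42.8.
Point elasticity E = (dq/dp)·(p/q) = -42.8 × 5/1410 ≈ -0.152.
|E| ≈ 0.152 < 1, so demand is inelastic.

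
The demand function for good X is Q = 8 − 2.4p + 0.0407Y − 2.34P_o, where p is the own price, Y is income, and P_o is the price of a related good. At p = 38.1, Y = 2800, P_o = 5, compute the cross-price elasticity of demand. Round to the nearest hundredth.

Substituting, Q = 8 − 2.4(38.1) + 0.0407(2800) − 2.34(5) = 8 − 91.44 + 113.96 − 11.7 = 18.82.
∂Q/∂P_o = −2.34, so E_xy = -2.34·(5/18.82) ≈ -0.62.
E_xy < 0: the goods are complements.

-0.62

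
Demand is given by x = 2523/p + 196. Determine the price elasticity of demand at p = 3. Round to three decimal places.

At p = 3, x = 1037.
dx/dp = −2523/p² = −280.3333.
Point elasticity E = (dx/dp)·(p/x) = -280.3333 × 3/1037 ≈ -0.811.
|E| < 1, so demand is inelastic at this price.

-0.811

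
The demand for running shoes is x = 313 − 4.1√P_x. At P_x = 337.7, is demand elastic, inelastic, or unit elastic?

inelastic

At P_x = 337.7, x = 237.6559.
dx/dP_x = −4.1/(2√P_x) = −4.1/(2·18.3766).
Point elasticity E = (dx/dP_x)·(P_x/x) = -0.1116 × 337.7/237.6559 ≈ -0.159.
|E| ≈ 0.159 < 1, so demand is inelastic.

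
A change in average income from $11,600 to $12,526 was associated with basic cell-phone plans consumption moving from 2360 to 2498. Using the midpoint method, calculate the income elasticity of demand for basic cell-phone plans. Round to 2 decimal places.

%ΔQ = (2498 − 2360)/[(2360+2498)/2] = 138/2429 ≈ 0.0568.
%ΔI = (12,526 − 11,600)/[(11,600+12,526)/2] = 926/12063 ≈ 0.0768.
E_I = %ΔQ/%ΔI ≈ 0.74.
E_I ∈ (0,1): normal good (necessity).

0.74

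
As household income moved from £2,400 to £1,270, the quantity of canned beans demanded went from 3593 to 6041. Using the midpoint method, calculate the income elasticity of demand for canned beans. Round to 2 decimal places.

-0.83

%ΔQ = (6041 − 3593)/[(3593+6041)/2] = 2448/4817 ≈ 0.5082.
%ΔI = (1,270 − 2,400)/[(2,400+1,270)/2] = -1130/1835 ≈ -0.6158.
E_I = %ΔQ/%ΔI ≈ -0.83.
E_I < 0: inferior good.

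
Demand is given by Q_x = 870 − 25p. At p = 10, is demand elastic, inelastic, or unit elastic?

At p = 10, Q_x = 620.
dQ_x/dp = −25.
Point elasticity E = (dQ_x/dp)·(p/Q_x) = -25 × 10/620 ≈ -0.403.
|E| ≈ 0.403 < 1, so demand is inelastic.

inelastic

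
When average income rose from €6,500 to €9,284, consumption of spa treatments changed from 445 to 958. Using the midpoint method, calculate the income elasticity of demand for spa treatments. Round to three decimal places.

%ΔQ = (958 − 445)/[(445+958)/2] = 513/701.5 ≈ 0.7313.
%ΔI = (9,284 − 6,500)/[(6,500+9,284)/2] = 2784/7892 ≈ 0.3528.
E_I = %ΔQ/%ΔI ≈ 2.073.
E_I > 1: normal good (luxury).

2.073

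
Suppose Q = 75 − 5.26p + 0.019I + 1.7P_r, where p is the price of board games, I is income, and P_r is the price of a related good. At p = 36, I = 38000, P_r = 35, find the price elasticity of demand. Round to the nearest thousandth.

-0.284

Q = 75 − 5.26(36) + 0.019(38000) + 1.7(35) = 75 − 189.36 + 722 + 59.5 = 667.14.
∂Q/∂p = −5.26, so E_p = (−5.26)·(36/667.14) ≈ -0.284.
|E_p| < 1: demand is inelastic.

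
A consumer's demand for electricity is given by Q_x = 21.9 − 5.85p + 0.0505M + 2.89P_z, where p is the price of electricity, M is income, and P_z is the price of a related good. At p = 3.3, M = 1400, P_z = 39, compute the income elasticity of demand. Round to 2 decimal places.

Evaluating quantity at (p, M, P_z) gives Q_x = 21.9 − 5.85(3.3) + 0.0505(1400) + 2.89(39) = 21.9 − 19.305 + 70.7 + 112.71 = 186.005.
∂Q_x/∂M = +0.0505, so E_I = 0.0505·(1400/186.005) ≈ 0.38.
E_I ∈ (0,1): normal good (necessity).

0.38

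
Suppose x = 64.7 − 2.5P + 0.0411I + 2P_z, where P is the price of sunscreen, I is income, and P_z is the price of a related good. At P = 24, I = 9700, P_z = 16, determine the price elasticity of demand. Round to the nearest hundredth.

First evaluate x: 64.7 − 2.5(24) + 0.0411(9700) + 2(16) = 64.7 − 60 + 398.67 + 32 = 435.37.
∂x/∂P = −2.5, so E_p = (−2.5)·(24/435.37) ≈ -0.14.
|E_p| < 1: demand is inelastic.

-0.14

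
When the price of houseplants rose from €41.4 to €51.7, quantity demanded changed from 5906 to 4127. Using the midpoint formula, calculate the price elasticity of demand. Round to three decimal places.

%Δq = (4127 − 5906)/[(5906 + 4127)/2] = -1779/5016.5 ≈ -0.3546.
%ΔP = (51.7 − 41.4)/[(41.4 + 51.7)/2] = 10.3/46.55 ≈ 0.2213.
Arc elasticity E = %Δq/%ΔP ≈ -0.3546/0.2213 ≈ -1.603.
|E| > 1: demand is elastic over this range.

-1.603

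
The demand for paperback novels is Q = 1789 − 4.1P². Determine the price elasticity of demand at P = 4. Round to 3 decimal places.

-0.076

At P = 4, Q = 1723.4.
dQ/dP = −2·4.1·P = −32.8.
Point elasticity E = (dQ/dP)·(P/Q) = -32.8 × 4/1723.4 ≈ -0.076.
|E| < 1, so demand is inelastic at this price.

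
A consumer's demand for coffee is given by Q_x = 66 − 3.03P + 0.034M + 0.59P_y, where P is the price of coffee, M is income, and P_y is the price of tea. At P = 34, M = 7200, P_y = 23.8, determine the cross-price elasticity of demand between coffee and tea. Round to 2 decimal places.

0.06

First evaluate Q_x: 66 − 3.03(34) + 0.034(7200) + 0.59(23.8) = 66 − 103.02 + 244.8 + 14.042 = 221.822.
∂Q_x/∂P_y = +0.59, so E_xy = 0.59·(23.8/221.822) ≈ 0.06.
E_xy > 0: the goods are substitutes.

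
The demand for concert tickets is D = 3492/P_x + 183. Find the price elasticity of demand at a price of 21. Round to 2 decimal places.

At P_x = 21, D = 349.2857.
dD/dP_x = −3492/P_x² = −7.9184.
Point elasticity E = (dD/dP_x)·(P_x/D) = -7.9184 × 21/349.2857 ≈ -0.48.
|E| < 1, so demand is inelastic at this price.

-0.48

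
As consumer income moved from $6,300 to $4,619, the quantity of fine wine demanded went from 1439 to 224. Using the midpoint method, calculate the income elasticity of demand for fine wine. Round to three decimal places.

%ΔQ = (224 − 1439)/[(1439+224)/2] = -1215/831.5 ≈ -1.4612.
%ΔY = (4,619 − 6,300)/[(6,300+4,619)/2] = -1681/5459.5 ≈ -0.3079.
E_I = %ΔQ/%ΔY ≈ 4.746.
E_I > 1: normal good (luxury).

4.746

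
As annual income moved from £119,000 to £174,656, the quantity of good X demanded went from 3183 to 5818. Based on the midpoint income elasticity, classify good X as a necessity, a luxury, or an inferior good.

luxury

%ΔQ = (5818 − 3183)/[(3183+5818)/2] = 2635/4500.5 ≈ 0.5855.
%ΔM = (174,656 − 119,000)/[(119,000+174,656)/2] = 55656/146828 ≈ 0.3791.
E_I = %ΔQ/%ΔM ≈ 1.545.
E_I > 1: normal good (luxury).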